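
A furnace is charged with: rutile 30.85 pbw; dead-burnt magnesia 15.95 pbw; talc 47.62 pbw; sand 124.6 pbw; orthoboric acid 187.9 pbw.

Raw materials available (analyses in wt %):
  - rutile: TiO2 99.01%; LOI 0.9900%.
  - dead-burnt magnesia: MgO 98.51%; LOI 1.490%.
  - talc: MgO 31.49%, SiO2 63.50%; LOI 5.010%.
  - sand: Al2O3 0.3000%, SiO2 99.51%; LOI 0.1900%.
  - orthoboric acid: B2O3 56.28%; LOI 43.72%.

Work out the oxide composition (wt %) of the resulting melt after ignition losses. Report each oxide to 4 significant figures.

Exact precision is held from first step to last; values along the way are shown rounded to 4 significant figures as written; a single rounding produces every reported result — all derived quantities are re-derived from the weighed amounts on 321.6 pbw of glass at full precision (totals, LOI, net glass mass, yield, the five compositions) exactly as printed in the question or the answer.
Mass of each oxide from the mix:
  MgO: 15.95·0.9851 + 47.62·0.3149 = 30.71 pbw
  Al2O3: 124.6·0.003000 = 0.3738 pbw
  TiO2: 30.85·0.9901 = 30.54 pbw
  B2O3: 187.9·0.5628 = 105.8 pbw
  SiO2: 47.62·0.6350 + 124.6·0.9951 = 154.2 pbw
LOI: 30.85·0.009900 + 15.95·0.01490 + 47.62·0.05010 + 124.6·0.001900 + 187.9·0.4372 = 85.32 pbw
Resulting glass, batch − LOI: 406.9 − 85.32 = 321.6 pbw (= Σ oxide masses)
wt %: oxide over glass, times 100

Glass mass = 321.6 pbw (batch 406.9 − LOI 85.32).
Composition: MgO 9.548%, Al2O3 0.1162%, TiO2 9.498%, B2O3 32.88%, SiO2 47.96%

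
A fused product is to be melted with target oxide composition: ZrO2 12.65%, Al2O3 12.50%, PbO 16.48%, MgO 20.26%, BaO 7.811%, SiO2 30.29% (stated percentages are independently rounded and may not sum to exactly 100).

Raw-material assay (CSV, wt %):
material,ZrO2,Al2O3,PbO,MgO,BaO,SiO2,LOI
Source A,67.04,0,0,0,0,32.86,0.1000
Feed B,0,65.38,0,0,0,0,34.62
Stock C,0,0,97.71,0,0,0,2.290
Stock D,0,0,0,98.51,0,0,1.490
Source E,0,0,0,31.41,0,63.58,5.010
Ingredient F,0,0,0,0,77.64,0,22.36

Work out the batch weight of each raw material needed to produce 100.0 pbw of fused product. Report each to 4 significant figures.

Batch per 100.0 pbw fused product:
  Source A: 18.87 pbw
  Feed B: 19.12 pbw
  Stock C: 16.87 pbw
  Stock D: 8.486 pbw
  Source E: 37.89 pbw
  Ingredient F: 10.06 pbw
Total batch = 111.3 pbw; LOI loss = 11.30 pbw; yield = 89.85%

Values along the way are displayed, rounded to four significant figures, on the page. All arithmetic maintains full float precision through the solve; exactly one rounding lands on every reported value; derived quantities are computed in full precision (glass mass, six oxide percentages, ignition loss, totals, the yield) starting from the weights for 100.0 pbw of glass, as quoted within the problem or the answer.
Target masses of each oxide per 100.0 pbw fused product:
  ZrO2: 12.65% × 100.0 = 12.65 pbw
  Al2O3: 12.50% × 100.0 = 12.50 pbw
  PbO: 16.48% × 100.0 = 16.48 pbw
  MgO: 20.26% × 100.0 = 20.26 pbw
  BaO: 7.811% × 100.0 = 7.811 pbw
  SiO2: 30.29% × 100.0 = 30.29 pbw
Sums-versus-targets review from the weights as reported, on the stated basis (target by target, the sums agree inside rounding margins):
  ZrO2: 18.87·0.6704 = 12.65 pbw (target 12.65 pbw)
  Al2O3: 19.12·0.6538 = 12.50 pbw (target 12.50 pbw)
  PbO: 16.87·0.9771 = 16.48 pbw (target 16.48 pbw)
  MgO: 8.486·0.9851 + 37.89·0.3141 = 20.26 pbw (target 20.26 pbw)
  BaO: 10.06·0.7764 = 7.811 pbw (target 7.811 pbw)
  SiO2: 18.87·0.3286 + 37.89·0.6358 = 30.29 pbw (target 30.29 pbw)
Consistency of the glass mass: batch total minus LOI = 100.0 pbw (the Σ of target masses is 99.99 pbw; against the stated basis, 100.0 pbw — any gap is answer rounding).
Total batch = Σ batch = 111.3 pbw; LOI removed, Σ of batch·LOI: 11.30 pbw; the yield ratio, glass ÷ batch: 89.85%.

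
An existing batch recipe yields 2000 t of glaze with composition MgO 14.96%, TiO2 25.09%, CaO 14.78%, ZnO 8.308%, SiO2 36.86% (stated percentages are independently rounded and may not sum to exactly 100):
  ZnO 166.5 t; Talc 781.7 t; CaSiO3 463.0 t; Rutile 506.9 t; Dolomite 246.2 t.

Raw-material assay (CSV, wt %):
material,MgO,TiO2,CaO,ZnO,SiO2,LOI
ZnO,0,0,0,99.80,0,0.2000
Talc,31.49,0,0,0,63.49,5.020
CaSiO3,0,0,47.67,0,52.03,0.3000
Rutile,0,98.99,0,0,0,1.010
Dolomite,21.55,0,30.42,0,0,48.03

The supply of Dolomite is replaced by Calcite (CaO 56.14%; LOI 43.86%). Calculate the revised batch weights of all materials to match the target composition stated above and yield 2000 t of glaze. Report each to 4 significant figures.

Revised batch per 2000 t glaze:
  ZnO: 166.5 t
  Talc: 950.1 t
  CaSiO3: 257.5 t
  Rutile: 506.9 t
  Calcite: 307.9 t
Total batch = 2189 t; LOI loss = 189.0 t

Full precision is held from first step to last; values along the way are shown, rounded to four significant digits, on the page — each reported figure receives exactly one rounding; the derived quantities are re-derived starting from the weights for 2000 t of glass at exact precision (five oxide percentages, the yield, the totals, ignition loss, glass mass), precisely as stated by question or answer.
Oxide-by-oxide targets in 2000 t glaze:
  MgO: 14.96% × 2000 = 299.2 t
  TiO2: 25.09% × 2000 = 501.8 t
  CaO: 14.78% × 2000 = 295.6 t
  ZnO: 8.308% × 2000 = 166.2 t
  SiO2: 36.86% × 2000 = 737.2 t
Verifying the oxide balance working from each reported weight, relative to the basis at hand (each sum matches its target mass up to rounding of the answer):
  MgO: 950.1·0.3149 = 299.2 t (target 299.2 t)
  TiO2: 506.9·0.9899 = 501.8 t (target 501.8 t)
  CaO: 257.5·0.4767 + 307.9·0.5614 = 295.6 t (target 295.6 t)
  ZnO: 166.5·0.9980 = 166.2 t (target 166.2 t)
  SiO2: 950.1·0.6349 + 257.5·0.5203 = 737.2 t (target 737.2 t)
Glass-mass closure: Σ batch − LOI loss = 2000 t (per-oxide target masses sum to 2000 t; basis as stated: 2000 t — any gap is answer rounding).
Adding the batch up: Σ batch = 2189 t; loss to ignition Σ batch·LOI = 189.0 t; glass ÷ batch gives a yield of 91.37%.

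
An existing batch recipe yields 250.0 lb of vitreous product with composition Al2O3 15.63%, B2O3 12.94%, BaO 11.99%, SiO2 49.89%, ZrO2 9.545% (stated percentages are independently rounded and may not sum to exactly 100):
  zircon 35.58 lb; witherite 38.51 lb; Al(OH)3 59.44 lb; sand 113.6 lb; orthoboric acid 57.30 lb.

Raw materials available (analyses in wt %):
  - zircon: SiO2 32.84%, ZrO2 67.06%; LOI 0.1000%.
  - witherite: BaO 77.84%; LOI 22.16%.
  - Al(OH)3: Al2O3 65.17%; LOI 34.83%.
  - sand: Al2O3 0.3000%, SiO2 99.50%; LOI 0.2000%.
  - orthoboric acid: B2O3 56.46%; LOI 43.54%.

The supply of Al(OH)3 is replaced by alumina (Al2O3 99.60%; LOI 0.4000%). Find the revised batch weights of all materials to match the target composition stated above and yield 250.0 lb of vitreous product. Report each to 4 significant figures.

Revised batch per 250.0 lb vitreous product:
  zircon: 35.58 lb
  witherite: 38.51 lb
  alumina: 38.89 lb
  sand: 113.6 lb
  orthoboric acid: 57.30 lb
Total batch = 283.9 lb; LOI loss = 33.90 lb

All arithmetic maintains full float precision in every operation — in-progress results are displayed, rounded to four significant figures, across the worked steps — a single rounding completes each reported number — derived quantities (glass mass, the five compositions, LOI, the yield, the totals) are computed from the batch weights at 250.0 lb of glass in full precision exactly as printed in problem or answer.
Oxide mass targets, per 250.0 lb vitreous product:
  Al2O3: 15.63% × 250.0 = 39.08 lb
  B2O3: 12.94% × 250.0 = 32.35 lb
  BaO: 11.99% × 250.0 = 29.98 lb
  SiO2: 49.89% × 250.0 = 124.7 lb
  ZrO2: 9.545% × 250.0 = 23.86 lb
Sums-versus-targets review given the weights on record, per the basis as stated (oxide sums agree with the targets inside rounding margins):
  Al2O3: 38.89·0.9960 + 113.6·0.003000 = 39.08 lb (target 39.08 lb)
  B2O3: 57.30·0.5646 = 32.35 lb (target 32.35 lb)
  BaO: 38.51·0.7784 = 29.98 lb (target 29.98 lb)
  SiO2: 35.58·0.3284 + 113.6·0.9950 = 124.7 lb (target 124.7 lb)
  ZrO2: 35.58·0.6706 = 23.86 lb (target 23.86 lb)
Mass balance on the glass: total batch − LOI = 250.0 lb (the Σ of target masses is 250.0 lb; with the basis standing at 250.0 lb — rounding explains the deltas).
Whole-batch sum: Σ batch = 283.9 lb; loss to ignition Σ batch·LOI = 33.90 lb; yield = glass ÷ total batch = 88.06%.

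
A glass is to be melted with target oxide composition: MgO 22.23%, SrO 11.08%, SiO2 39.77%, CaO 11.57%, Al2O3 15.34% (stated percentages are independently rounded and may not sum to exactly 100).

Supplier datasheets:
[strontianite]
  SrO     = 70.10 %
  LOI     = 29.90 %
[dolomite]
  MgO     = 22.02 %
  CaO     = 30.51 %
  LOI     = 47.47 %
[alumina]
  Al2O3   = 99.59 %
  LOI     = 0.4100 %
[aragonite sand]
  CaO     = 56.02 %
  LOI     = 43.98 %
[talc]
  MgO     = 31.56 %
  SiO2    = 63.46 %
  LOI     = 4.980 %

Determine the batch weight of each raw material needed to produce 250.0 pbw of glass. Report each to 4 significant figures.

Each numeric step maintains full precision from start to finish. Intermediates are displayed (rounded to 4 significant digits) at each printed step. Each reported value is rounded only once; all derived quantities (ignition loss, yield, the five compositions, glass mass, the totals) are computed at full float precision from the weighed amounts per 250.0 pbw of glass, as set out in the problem or answer text.
Per-oxide target masses for 250.0 pbw glass:
  MgO: 22.23% × 250.0 = 55.58 pbw
  SrO: 11.08% × 250.0 = 27.70 pbw
  SiO2: 39.77% × 250.0 = 99.42 pbw
  CaO: 11.57% × 250.0 = 28.92 pbw
  Al2O3: 15.34% × 250.0 = 38.35 pbw
Per-oxide balance check per the reported batch figures, relative to the basis at hand (sums match the target masses up to rounding of the answer):
  MgO: 27.83·0.2202 + 156.7·0.3156 = 55.58 pbw (target 55.58 pbw)
  SrO: 39.51·0.7010 = 27.70 pbw (target 27.70 pbw)
  SiO2: 156.7·0.6346 = 99.44 pbw (target 99.42 pbw)
  CaO: 27.83·0.3051 + 36.47·0.5602 = 28.92 pbw (target 28.92 pbw)
  Al2O3: 38.51·0.9959 = 38.35 pbw (target 38.35 pbw)
Glass mass check: total charge less LOI = 250.0 pbw (per-oxide target masses sum to 250.0 pbw; against the stated basis, 250.0 pbw — gaps are rounding artifacts).
Summing the batch: Σ batch = 299.0 pbw; loss to ignition Σ batch·LOI = 49.03 pbw; yield, glass over the total, = 83.60%.

Batch per 250.0 pbw glass:
  strontianite: 39.51 pbw
  dolomite: 27.83 pbw
  alumina: 38.51 pbw
  aragonite sand: 36.47 pbw
  talc: 156.7 pbw
Total batch = 299.0 pbw; LOI loss = 49.03 pbw; yield = 83.60%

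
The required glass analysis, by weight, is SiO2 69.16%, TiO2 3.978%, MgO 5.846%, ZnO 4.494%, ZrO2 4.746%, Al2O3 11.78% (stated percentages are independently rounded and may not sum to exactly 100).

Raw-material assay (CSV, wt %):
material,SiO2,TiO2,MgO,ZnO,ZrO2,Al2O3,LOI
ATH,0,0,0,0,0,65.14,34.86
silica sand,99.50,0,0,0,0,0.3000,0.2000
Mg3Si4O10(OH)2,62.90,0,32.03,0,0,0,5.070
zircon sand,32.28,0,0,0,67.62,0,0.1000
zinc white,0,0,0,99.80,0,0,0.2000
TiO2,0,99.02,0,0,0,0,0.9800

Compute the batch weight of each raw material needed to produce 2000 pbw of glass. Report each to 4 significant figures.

Batch per 2000 pbw glass:
  ATH: 356.6 pbw
  silica sand: 1114 pbw
  Mg3Si4O10(OH)2: 365.0 pbw
  zircon sand: 140.4 pbw
  zinc white: 90.06 pbw
  TiO2: 80.35 pbw
Total batch = 2146 pbw; LOI loss = 146.2 pbw; yield = 93.19%

In-progress results are shown (rounded to four significant figures) when written out. The working math runs at full float precision at all times — exactly one rounding goes into each reported figure — derived quantities, including the six compositions, the totals, yield, net glass mass, ignition loss, are re-derived starting from the weights on 2000 pbw of glass at exact precision, as set out in the question or the answer.
Oxide mass targets, per 2000 pbw glass:
  SiO2: 69.16% × 2000 = 1383 pbw
  TiO2: 3.978% × 2000 = 79.56 pbw
  MgO: 5.846% × 2000 = 116.9 pbw
  ZnO: 4.494% × 2000 = 89.88 pbw
  ZrO2: 4.746% × 2000 = 94.92 pbw
  Al2O3: 11.78% × 2000 = 235.6 pbw
Mass-balance tally per oxide using the reported weights, against the basis in use (target by target, the sums agree net of answer rounding effects):
  SiO2: 1114·0.9950 + 365.0·0.6290 + 140.4·0.3228 = 1383 pbw (target 1383 pbw)
  TiO2: 80.35·0.9902 = 79.56 pbw (target 79.56 pbw)
  MgO: 365.0·0.3203 = 116.9 pbw (target 116.9 pbw)
  ZnO: 90.06·0.9980 = 89.88 pbw (target 89.88 pbw)
  ZrO2: 140.4·0.6762 = 94.94 pbw (target 94.92 pbw)
  Al2O3: 356.6·0.6514 + 1114·0.003000 = 235.6 pbw (target 235.6 pbw)
Glass-mass closure: total charge less LOI = 2000 pbw (summing oxide targets gives 2000 pbw; versus the stated basis of 2000 pbw — gaps are rounding artifacts).
Summing the batch: Σ batch = 2146 pbw; ignition loss, Σ(batch × LOI) = 146.2 pbw; as yield: glass ÷ batch → 93.19%.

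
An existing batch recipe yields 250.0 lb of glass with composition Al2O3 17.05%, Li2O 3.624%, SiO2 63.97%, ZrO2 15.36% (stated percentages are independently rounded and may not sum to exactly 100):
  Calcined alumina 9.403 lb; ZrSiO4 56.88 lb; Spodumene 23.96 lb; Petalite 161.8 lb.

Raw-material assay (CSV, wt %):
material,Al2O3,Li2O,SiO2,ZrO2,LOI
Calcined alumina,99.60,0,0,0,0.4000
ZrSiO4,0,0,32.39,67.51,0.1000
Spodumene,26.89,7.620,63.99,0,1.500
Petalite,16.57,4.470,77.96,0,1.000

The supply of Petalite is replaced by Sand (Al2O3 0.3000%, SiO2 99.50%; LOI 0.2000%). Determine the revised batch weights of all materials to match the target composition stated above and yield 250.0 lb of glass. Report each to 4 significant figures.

Revised batch per 250.0 lb glass:
  Calcined alumina: 10.50 lb
  ZrSiO4: 56.88 lb
  Spodumene: 118.9 lb
  Sand: 65.75 lb
Total batch = 252.0 lb; LOI loss = 2.014 lb

Full precision is kept in every operation. Values along the way are displayed (rounded to 4 significant figures) in the printout; every reported value takes a single rounding. All derived quantities, including the yield, net glass mass, LOI, the four compositions, totals, are re-derived from the batch weights per 250.0 lb of glass in exact precision, as quoted within the question or the answer.
Oxide-by-oxide targets in 250.0 lb glass:
  Al2O3: 17.05% × 250.0 = 42.62 lb
  Li2O: 3.624% × 250.0 = 9.060 lb
  SiO2: 63.97% × 250.0 = 159.9 lb
  ZrO2: 15.36% × 250.0 = 38.40 lb
Per-oxide balance check given the weights on record, for the quoted basis mass (oxide sums agree with the targets modulo rounding of the values):
  Al2O3: 10.50·0.9960 + 118.9·0.2689 + 65.75·0.003000 = 42.63 lb (target 42.62 lb)
  Li2O: 118.9·0.07620 = 9.060 lb (target 9.060 lb)
  SiO2: 56.88·0.3239 + 118.9·0.6399 + 65.75·0.9950 = 159.9 lb (target 159.9 lb)
  ZrO2: 56.88·0.6751 = 38.40 lb (target 38.40 lb)
Consistency of the glass mass: total batch − LOI = 250.0 lb (targets for the oxides total 250.0 lb; against the stated basis, 250.0 lb — rounding explains the deltas).
Batch grand total — Σ batch = 252.0 lb; loss to ignition Σ batch·LOI = 2.014 lb; as yield: glass ÷ batch → 99.20%.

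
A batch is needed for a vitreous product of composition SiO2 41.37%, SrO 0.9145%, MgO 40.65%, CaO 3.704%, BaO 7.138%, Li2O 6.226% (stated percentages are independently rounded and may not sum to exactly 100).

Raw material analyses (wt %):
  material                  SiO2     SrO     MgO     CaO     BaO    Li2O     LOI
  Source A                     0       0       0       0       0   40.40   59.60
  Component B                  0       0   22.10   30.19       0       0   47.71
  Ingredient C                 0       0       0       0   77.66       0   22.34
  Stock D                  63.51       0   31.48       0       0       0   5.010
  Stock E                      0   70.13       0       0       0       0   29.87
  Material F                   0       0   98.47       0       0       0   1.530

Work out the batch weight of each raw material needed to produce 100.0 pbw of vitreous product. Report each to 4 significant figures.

Batch per 100.0 pbw vitreous product:
  Source A: 15.41 pbw
  Component B: 12.27 pbw
  Ingredient C: 9.191 pbw
  Stock D: 65.14 pbw
  Stock E: 1.304 pbw
  Material F: 17.70 pbw
Total batch = 121.0 pbw; LOI loss = 21.02 pbw; yield = 82.63%

All internal work holds full float precision at every stage. The intermediate values are printed with 4-significant-digit rounding as written — a single rounding yields each reported number; the derived quantities (glass mass, totals, LOI, the six compositions, yield) are carried at full precision starting from the weights per 100.0 pbw of glass as given in problem or answer.
Target oxide masses per 100.0 pbw vitreous product:
  SiO2: 41.37% × 100.0 = 41.37 pbw
  SrO: 0.9145% × 100.0 = 0.9145 pbw
  MgO: 40.65% × 100.0 = 40.65 pbw
  CaO: 3.704% × 100.0 = 3.704 pbw
  BaO: 7.138% × 100.0 = 7.138 pbw
  Li2O: 6.226% × 100.0 = 6.226 pbw
Mass-balance tally per oxide using the reported weights, at the basis given (oxide sums agree with the targets net of answer rounding effects):
  SiO2: 65.14·0.6351 = 41.37 pbw (target 41.37 pbw)
  SrO: 1.304·0.7013 = 0.9145 pbw (target 0.9145 pbw)
  MgO: 12.27·0.2210 + 65.14·0.3148 + 17.70·0.9847 = 40.65 pbw (target 40.65 pbw)
  CaO: 12.27·0.3019 = 3.704 pbw (target 3.704 pbw)
  BaO: 9.191·0.7766 = 7.138 pbw (target 7.138 pbw)
  Li2O: 15.41·0.4040 = 6.226 pbw (target 6.226 pbw)
Consistency of the glass mass: net batch after ignition = 100.0 pbw (targets for the oxides total 100.0 pbw; stated basis 100.0 pbw — deltas are rounding alone).
Adding the batch up: Σ batch = 121.0 pbw; loss to ignition Σ batch·LOI = 21.02 pbw; the yield ratio, glass ÷ batch: 82.63%.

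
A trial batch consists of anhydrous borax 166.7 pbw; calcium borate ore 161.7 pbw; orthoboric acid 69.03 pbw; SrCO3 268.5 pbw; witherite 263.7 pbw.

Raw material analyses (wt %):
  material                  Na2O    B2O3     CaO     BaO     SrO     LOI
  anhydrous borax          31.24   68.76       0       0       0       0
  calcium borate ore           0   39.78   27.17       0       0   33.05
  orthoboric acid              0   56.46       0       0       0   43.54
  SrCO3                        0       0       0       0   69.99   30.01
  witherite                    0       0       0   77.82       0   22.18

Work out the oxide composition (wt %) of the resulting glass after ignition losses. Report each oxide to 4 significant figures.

Glass mass = 707.1 pbw (batch 929.6 − LOI 222.6).
Composition: Na2O 7.365%, B2O3 30.82%, CaO 6.214%, BaO 29.02%, SrO 26.58%

Every computation carries full float precision from first step to last; intermediates are printed rounded to four significant figures in the working — exactly one rounding is applied to each reported value — all derived quantities, including the yield, LOI, net glass mass, the five compositions, the totals, are computed from the batch weights at 707.1 pbw of glass in full float precision as written in the problem or the answer.
Delivered oxide masses:
  Na2O: 166.7·0.3124 = 52.08 pbw
  B2O3: 166.7·0.6876 + 161.7·0.3978 + 69.03·0.5646 = 217.9 pbw
  CaO: 161.7·0.2717 = 43.93 pbw
  BaO: 263.7·0.7782 = 205.2 pbw
  SrO: 268.5·0.6999 = 187.9 pbw
LOI: 161.7·0.3305 + 69.03·0.4354 + 268.5·0.3001 + 263.7·0.2218 = 222.6 pbw
The glass mass, total less LOI, = 929.6 − 222.6 = 707.1 pbw (= Σ oxide masses)
each oxide over glass, ×100, is wt %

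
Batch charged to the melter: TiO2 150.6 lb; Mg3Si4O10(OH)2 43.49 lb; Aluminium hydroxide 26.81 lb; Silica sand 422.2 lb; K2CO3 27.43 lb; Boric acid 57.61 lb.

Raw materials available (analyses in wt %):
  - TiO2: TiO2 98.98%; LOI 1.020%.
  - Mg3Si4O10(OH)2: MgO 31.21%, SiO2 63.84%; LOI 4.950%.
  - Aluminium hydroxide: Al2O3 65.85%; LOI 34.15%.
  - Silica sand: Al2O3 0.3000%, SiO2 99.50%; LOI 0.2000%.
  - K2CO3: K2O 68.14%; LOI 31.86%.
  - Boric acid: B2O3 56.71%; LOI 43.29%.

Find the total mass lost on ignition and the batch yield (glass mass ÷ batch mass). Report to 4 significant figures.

LOI loss = 47.37 lb; glass = 680.8 lb; yield = 93.49%

In-progress results are shown (rounded to 4 significant digits) as written. All internal work holds full float precision at each step — every reported result is rounded once only; derived quantities, which include the totals, ignition loss, six oxide percentages, net glass mass, the yield, are computed at exact precision, as set out in the question or the answer, using the weight values per 680.8 lb of glass.
Each material's LOI contribution:
  TiO2: 150.6 × 0.01020 = 1.536 lb
  Mg3Si4O10(OH)2: 43.49 × 0.04950 = 2.153 lb
  Aluminium hydroxide: 26.81 × 0.3415 = 9.156 lb
  Silica sand: 422.2 × 0.002000 = 0.8444 lb
  K2CO3: 27.43 × 0.3186 = 8.739 lb
  Boric acid: 57.61 × 0.4329 = 24.94 lb
Total LOI = 47.37 lb
Glass = batch − LOI = 728.1 − 47.37 = 680.8 lb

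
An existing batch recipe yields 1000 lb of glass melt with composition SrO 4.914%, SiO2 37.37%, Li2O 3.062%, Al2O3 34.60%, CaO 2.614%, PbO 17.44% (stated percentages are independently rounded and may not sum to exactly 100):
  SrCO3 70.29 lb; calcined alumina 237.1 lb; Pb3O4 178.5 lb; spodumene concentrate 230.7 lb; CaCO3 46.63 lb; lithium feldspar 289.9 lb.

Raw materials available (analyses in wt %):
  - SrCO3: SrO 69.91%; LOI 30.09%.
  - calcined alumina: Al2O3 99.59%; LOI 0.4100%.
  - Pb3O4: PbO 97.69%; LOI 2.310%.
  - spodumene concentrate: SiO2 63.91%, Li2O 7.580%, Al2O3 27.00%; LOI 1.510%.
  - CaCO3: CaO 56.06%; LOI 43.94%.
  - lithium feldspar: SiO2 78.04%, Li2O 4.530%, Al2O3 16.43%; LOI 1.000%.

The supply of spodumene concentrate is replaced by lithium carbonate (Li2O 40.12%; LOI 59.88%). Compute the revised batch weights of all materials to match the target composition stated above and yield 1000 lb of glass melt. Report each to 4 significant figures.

Exact precision is kept in all steps — values along the way appear (rounded to 4 significant figures) in the printout; a single rounding produces every reported result — derived quantities, including net glass mass, the totals, the yield, ignition loss, six oxide percentages, are computed starting from the weights for 1000 lb of glass in exact precision as they appear in the question or the answer.
Target oxide masses per 1000 lb glass melt:
  SrO: 4.914% × 1000 = 49.14 lb
  SiO2: 37.37% × 1000 = 373.7 lb
  Li2O: 3.062% × 1000 = 30.62 lb
  Al2O3: 34.60% × 1000 = 346.0 lb
  CaO: 2.614% × 1000 = 26.14 lb
  PbO: 17.44% × 1000 = 174.4 lb
Balance tally, oxide-wise, on the weights just shown, relative to the basis at hand (sums match the target masses given rounding of the digits):
  SrO: 70.29·0.6991 = 49.14 lb (target 49.14 lb)
  SiO2: 478.9·0.7804 = 373.7 lb (target 373.7 lb)
  Li2O: 22.25·0.4012 + 478.9·0.04530 = 30.62 lb (target 30.62 lb)
  Al2O3: 268.4·0.9959 + 478.9·0.1643 = 346.0 lb (target 346.0 lb)
  CaO: 46.63·0.5606 = 26.14 lb (target 26.14 lb)
  PbO: 178.5·0.9769 = 174.4 lb (target 174.4 lb)
Glass-mass bookkeeping: whole batch net of LOI = 1000 lb (summing oxide targets gives 1000 lb; the stated basis being 1000 lb — rounding explains the deltas).
Whole-batch sum: Σ batch = 1065 lb; LOI loss = Σ batch·LOI = 64.98 lb; yield: glass divided by total = 93.90%.

Revised batch per 1000 lb glass melt:
  SrCO3: 70.29 lb
  calcined alumina: 268.4 lb
  Pb3O4: 178.5 lb
  lithium carbonate: 22.25 lb
  CaCO3: 46.63 lb
  lithium feldspar: 478.9 lb
Total batch = 1065 lb; LOI loss = 64.98 lb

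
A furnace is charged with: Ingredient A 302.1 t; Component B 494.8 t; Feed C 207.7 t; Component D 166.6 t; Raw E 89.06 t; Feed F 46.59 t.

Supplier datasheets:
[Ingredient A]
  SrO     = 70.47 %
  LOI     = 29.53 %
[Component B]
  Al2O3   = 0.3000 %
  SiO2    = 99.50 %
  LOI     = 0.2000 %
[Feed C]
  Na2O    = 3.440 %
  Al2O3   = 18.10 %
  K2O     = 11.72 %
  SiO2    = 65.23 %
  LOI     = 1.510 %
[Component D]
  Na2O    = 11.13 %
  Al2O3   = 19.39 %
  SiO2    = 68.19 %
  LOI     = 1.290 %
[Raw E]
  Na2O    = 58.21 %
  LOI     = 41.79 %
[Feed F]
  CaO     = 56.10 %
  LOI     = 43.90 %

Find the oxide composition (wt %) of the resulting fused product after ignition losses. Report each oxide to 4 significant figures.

Glass mass = 1154 t (batch 1307 − LOI 153.2).
Composition: Na2O 6.720%, Al2O3 6.187%, K2O 2.110%, CaO 2.266%, SiO2 64.26%, SrO 18.45%

The whole derivation maintains full float precision through the solve; in-progress results appear, with 4-significant-figure rounding, at each printed step; each reported figure includes exactly one rounding; all derived quantities are computed in full float precision (net glass mass, yield, totals, LOI, six oxide percentages) using the weight values at 1154 t of glass as quoted within the problem or answer text.
What the batch supplies per oxide:
  Na2O: 207.7·0.03440 + 166.6·0.1113 + 89.06·0.5821 = 77.53 t
  Al2O3: 494.8·0.003000 + 207.7·0.1810 + 166.6·0.1939 = 71.38 t
  K2O: 207.7·0.1172 = 24.34 t
  CaO: 46.59·0.5610 = 26.14 t
  SiO2: 494.8·0.9950 + 207.7·0.6523 + 166.6·0.6819 = 741.4 t
  SrO: 302.1·0.7047 = 212.9 t
LOI: 302.1·0.2953 + 494.8·0.002000 + 207.7·0.01510 + 166.6·0.01290 + 89.06·0.4179 + 46.59·0.4390 = 153.2 t
Glass = total batch minus LOI = 1307 − 153.2 = 1154 t (consistent with Σ oxide mass)
each wt % is 100 × oxide ÷ glass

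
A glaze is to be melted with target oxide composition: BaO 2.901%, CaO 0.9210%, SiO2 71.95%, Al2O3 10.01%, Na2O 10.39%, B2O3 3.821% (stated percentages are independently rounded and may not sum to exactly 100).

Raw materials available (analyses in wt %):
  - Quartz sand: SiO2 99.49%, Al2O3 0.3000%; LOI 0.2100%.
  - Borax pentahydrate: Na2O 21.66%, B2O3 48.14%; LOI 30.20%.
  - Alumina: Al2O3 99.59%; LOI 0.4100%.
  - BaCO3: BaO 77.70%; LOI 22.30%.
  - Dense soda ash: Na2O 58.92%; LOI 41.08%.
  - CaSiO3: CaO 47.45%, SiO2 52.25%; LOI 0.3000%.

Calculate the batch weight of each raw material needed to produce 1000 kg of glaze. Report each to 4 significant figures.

Intermediates are printed rounded off to 4 significant digits between the steps; the working math carries exact precision all the way through; each reported value is rounded only once; all derived quantities (six oxide percentages, the yield, ignition loss, the totals, net glass mass) are recomputed at full precision using the weight values at 1000 kg of glass, as written in the question or the answer.
Oxide-by-oxide targets in 1000 kg glaze:
  BaO: 2.901% × 1000 = 29.01 kg
  CaO: 0.9210% × 1000 = 9.210 kg
  SiO2: 71.95% × 1000 = 719.5 kg
  Al2O3: 10.01% × 1000 = 100.1 kg
  Na2O: 10.39% × 1000 = 103.9 kg
  B2O3: 3.821% × 1000 = 38.21 kg
Checking each oxide sum using the reported weights, against the basis in use (every target is met by its sum modulo rounding of the values):
  BaO: 37.34·0.7770 = 29.01 kg (target 29.01 kg)
  CaO: 19.41·0.4745 = 9.210 kg (target 9.210 kg)
  SiO2: 713.0·0.9949 + 19.41·0.5225 = 719.5 kg (target 719.5 kg)
  Al2O3: 713.0·0.003000 + 98.36·0.9959 = 100.1 kg (target 100.1 kg)
  Na2O: 79.37·0.2166 + 147.2·0.5892 = 103.9 kg (target 103.9 kg)
  B2O3: 79.37·0.4814 = 38.21 kg (target 38.21 kg)
Glass mass check: batch total minus LOI = 1000 kg (targets for the oxides total 999.9 kg; stated basis 1000 kg — gaps are rounding artifacts).
Total batch = Σ batch = 1095 kg; LOI loss = Σ batch·LOI = 94.73 kg; yield, glass over the total, = 91.35%.

Batch per 1000 kg glaze:
  Quartz sand: 713.0 kg
  Borax pentahydrate: 79.37 kg
  Alumina: 98.36 kg
  BaCO3: 37.34 kg
  Dense soda ash: 147.2 kg
  CaSiO3: 19.41 kg
Total batch = 1095 kg; LOI loss = 94.73 kg; yield = 91.35%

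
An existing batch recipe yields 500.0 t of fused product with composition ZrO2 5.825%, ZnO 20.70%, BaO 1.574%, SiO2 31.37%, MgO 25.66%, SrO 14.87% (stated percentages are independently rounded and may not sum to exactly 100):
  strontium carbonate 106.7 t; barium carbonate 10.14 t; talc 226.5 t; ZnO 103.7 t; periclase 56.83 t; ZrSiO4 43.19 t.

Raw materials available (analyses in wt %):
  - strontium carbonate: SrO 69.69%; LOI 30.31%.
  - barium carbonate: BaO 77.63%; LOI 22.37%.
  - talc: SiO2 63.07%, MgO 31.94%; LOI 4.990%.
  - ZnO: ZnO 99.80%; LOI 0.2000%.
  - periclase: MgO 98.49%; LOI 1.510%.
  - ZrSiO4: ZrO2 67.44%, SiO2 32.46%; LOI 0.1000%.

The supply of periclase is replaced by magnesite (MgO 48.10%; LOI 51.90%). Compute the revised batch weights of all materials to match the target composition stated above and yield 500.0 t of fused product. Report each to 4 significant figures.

Revised batch per 500.0 t fused product:
  strontium carbonate: 106.7 t
  barium carbonate: 10.14 t
  talc: 226.5 t
  ZnO: 103.7 t
  magnesite: 116.4 t
  ZrSiO4: 43.19 t
Total batch = 606.6 t; LOI loss = 106.6 t

All arithmetic carries full float precision at every stage. Mid-chain values appear, rounded to 4 significant digits, across the worked steps — a single rounding finalizes each reported value; derived quantities, including net glass mass, the yield, the totals, the six compositions, ignition loss, are rebuilt from the weighed amounts for 500.0 t of glass in exact precision, as quoted within either problem or answer.
The oxide mass targets at 500.0 t fused product:
  ZrO2: 5.825% × 500.0 = 29.12 t
  ZnO: 20.70% × 500.0 = 103.5 t
  BaO: 1.574% × 500.0 = 7.870 t
  SiO2: 31.37% × 500.0 = 156.8 t
  MgO: 25.66% × 500.0 = 128.3 t
  SrO: 14.87% × 500.0 = 74.35 t
Mass-balance tally per oxide on the weights just shown, on the stated basis (every target is met by its sum modulo rounding of the values):
  ZrO2: 43.19·0.6744 = 29.13 t (target 29.12 t)
  ZnO: 103.7·0.9980 = 103.5 t (target 103.5 t)
  BaO: 10.14·0.7763 = 7.872 t (target 7.870 t)
  SiO2: 226.5·0.6307 + 43.19·0.3246 = 156.9 t (target 156.8 t)
  MgO: 226.5·0.3194 + 116.4·0.4810 = 128.3 t (target 128.3 t)
  SrO: 106.7·0.6969 = 74.36 t (target 74.35 t)
The glass-mass cross-check: whole batch net of LOI = 500.1 t (the targets, summed, come to 500.0 t; against the stated basis, 500.0 t — any gap is answer rounding).
Whole-batch sum: Σ batch = 606.6 t; Σ batch·LOI gives LOI loss = 106.6 t; glass ÷ batch gives a yield of 82.43%.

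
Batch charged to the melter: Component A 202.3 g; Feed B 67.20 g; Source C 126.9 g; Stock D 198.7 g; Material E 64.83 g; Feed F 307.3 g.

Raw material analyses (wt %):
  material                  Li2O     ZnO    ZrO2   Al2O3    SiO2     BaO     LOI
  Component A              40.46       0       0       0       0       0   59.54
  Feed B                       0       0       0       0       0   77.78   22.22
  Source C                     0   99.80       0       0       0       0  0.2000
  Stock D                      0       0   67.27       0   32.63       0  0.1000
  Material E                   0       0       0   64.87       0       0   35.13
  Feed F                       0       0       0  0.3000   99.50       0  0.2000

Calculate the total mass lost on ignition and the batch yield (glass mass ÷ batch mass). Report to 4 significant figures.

Mid-chain values are printed (rounded to 4 significant digits) on the page; the whole derivation keeps exact precision through every step. Every reported value is rounded exactly once. All derived quantities are recomputed in full precision (totals, the yield, six oxide percentages, glass mass, LOI) starting from the weights per 808.0 g of glass precisely as stated by question or answer.
Per-material ignition loss:
  Component A: 202.3 × 0.5954 = 120.4 g
  Feed B: 67.20 × 0.2222 = 14.93 g
  Source C: 126.9 × 0.002000 = 0.2538 g
  Stock D: 198.7 × 0.001000 = 0.1987 g
  Material E: 64.83 × 0.3513 = 22.77 g
  Feed F: 307.3 × 0.002000 = 0.6146 g
Total LOI = 159.2 g
Glass = batch − LOI = 967.2 − 159.2 = 808.0 g

LOI loss = 159.2 g; glass = 808.0 g; yield = 83.54%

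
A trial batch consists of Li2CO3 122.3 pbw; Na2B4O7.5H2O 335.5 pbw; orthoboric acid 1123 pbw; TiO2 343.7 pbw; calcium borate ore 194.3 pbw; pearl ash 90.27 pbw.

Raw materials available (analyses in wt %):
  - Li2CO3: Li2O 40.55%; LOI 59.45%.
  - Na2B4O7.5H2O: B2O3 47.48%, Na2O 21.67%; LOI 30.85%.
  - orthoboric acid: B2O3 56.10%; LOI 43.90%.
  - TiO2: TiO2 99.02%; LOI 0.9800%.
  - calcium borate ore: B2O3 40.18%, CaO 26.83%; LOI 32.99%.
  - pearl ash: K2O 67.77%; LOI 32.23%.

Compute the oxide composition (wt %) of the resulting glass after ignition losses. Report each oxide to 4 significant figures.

The intermediate values appear, rounded to 4 significant digits, within the worked lines; the whole derivation runs at full precision at every stage. Exactly one rounding lands on every reported result. The derived quantities (glass mass, the totals, the six compositions, yield, LOI) are re-derived in exact precision from the batch weights on 1443 pbw of glass as they appear in the problem or answer text.
Oxide masses out of the charge:
  B2O3: 335.5·0.4748 + 1123·0.5610 + 194.3·0.4018 = 867.4 pbw
  Na2O: 335.5·0.2167 = 72.70 pbw
  TiO2: 343.7·0.9902 = 340.3 pbw
  Li2O: 122.3·0.4055 = 49.59 pbw
  K2O: 90.27·0.6777 = 61.18 pbw
  CaO: 194.3·0.2683 = 52.13 pbw
LOI: 122.3·0.5945 + 335.5·0.3085 + 1123·0.4390 + 343.7·0.009800 + 194.3·0.3299 + 90.27·0.3223 = 765.8 pbw
Net of LOI, the glass mass = 2209 − 765.8 = 1443 pbw (the oxide masses sum to this)
percent by weight: oxide/glass ×100

Glass mass = 1443 pbw (batch 2209 − LOI 765.8).
Composition: B2O3 60.10%, Na2O 5.037%, TiO2 23.58%, Li2O 3.436%, K2O 4.239%, CaO 3.612%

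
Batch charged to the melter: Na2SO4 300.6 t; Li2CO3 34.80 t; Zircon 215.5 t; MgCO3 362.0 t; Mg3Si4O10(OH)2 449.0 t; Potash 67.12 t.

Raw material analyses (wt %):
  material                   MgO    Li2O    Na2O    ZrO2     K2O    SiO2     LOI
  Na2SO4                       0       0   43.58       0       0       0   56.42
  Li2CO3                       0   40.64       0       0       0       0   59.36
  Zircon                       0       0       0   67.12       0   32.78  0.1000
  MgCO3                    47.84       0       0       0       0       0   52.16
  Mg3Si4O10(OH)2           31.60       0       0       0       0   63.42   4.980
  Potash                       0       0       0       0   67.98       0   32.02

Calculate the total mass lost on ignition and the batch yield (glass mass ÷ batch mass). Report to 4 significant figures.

LOI loss = 423.1 t; glass = 1006 t; yield = 70.39%

The whole derivation runs at exact precision throughout. Values along the way are printed rounded to four significant figures as written. A single rounding completes each reported value. Derived quantities (the six compositions, yield, the totals, glass mass, ignition loss) are computed from the weighed amounts for 1006 t of glass in exact precision as quoted within question or answer.
Per-material ignition loss:
  Na2SO4: 300.6 × 0.5642 = 169.6 t
  Li2CO3: 34.80 × 0.5936 = 20.66 t
  Zircon: 215.5 × 0.001000 = 0.2155 t
  MgCO3: 362.0 × 0.5216 = 188.8 t
  Mg3Si4O10(OH)2: 449.0 × 0.04980 = 22.36 t
  Potash: 67.12 × 0.3202 = 21.49 t
Total LOI = 423.1 t
Glass = batch − LOI = 1429 − 423.1 = 1006 t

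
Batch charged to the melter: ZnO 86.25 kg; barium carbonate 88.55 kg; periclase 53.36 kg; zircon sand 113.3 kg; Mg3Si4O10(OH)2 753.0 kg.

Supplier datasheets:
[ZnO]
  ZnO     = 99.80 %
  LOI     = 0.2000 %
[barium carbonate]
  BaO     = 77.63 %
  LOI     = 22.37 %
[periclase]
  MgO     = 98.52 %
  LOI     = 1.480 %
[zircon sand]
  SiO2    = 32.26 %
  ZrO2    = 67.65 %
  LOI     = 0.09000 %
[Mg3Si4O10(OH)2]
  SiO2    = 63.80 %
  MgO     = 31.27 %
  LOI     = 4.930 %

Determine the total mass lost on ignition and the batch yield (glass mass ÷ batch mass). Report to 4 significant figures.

LOI loss = 58.00 kg; glass = 1036 kg; yield = 94.70%

The working math maintains full precision at all times; values along the way are displayed with 4-significant-digit rounding alongside each step; a single rounding yields every reported value. The derived quantities (net glass mass, LOI, the yield, the five compositions, the totals) are carried using the weight values for 1036 kg of glass at full float precision, as given in either problem or answer.
Ignition loss by material:
  ZnO: 86.25 × 0.002000 = 0.1725 kg
  barium carbonate: 88.55 × 0.2237 = 19.81 kg
  periclase: 53.36 × 0.01480 = 0.7897 kg
  zircon sand: 113.3 × 9.000e-04 = 0.1020 kg
  Mg3Si4O10(OH)2: 753.0 × 0.04930 = 37.12 kg
Total LOI = 58.00 kg
Glass = batch − LOI = 1094 − 58.00 = 1036 kg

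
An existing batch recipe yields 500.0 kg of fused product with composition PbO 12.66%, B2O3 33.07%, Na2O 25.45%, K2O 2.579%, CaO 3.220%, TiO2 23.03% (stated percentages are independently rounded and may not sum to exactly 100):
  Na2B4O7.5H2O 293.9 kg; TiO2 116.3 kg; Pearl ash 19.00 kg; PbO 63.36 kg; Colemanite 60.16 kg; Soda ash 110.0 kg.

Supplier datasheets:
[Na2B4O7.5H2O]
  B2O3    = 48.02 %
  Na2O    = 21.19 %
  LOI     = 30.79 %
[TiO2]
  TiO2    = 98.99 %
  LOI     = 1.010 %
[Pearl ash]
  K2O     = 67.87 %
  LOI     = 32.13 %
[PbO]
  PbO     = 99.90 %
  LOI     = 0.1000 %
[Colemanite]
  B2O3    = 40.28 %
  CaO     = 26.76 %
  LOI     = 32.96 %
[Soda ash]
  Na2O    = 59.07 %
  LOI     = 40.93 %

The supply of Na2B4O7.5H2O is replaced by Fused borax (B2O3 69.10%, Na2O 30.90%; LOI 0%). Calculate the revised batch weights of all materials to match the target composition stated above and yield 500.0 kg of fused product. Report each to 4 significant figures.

Revised batch per 500.0 kg fused product:
  Fused borax: 204.2 kg
  TiO2: 116.3 kg
  Pearl ash: 19.00 kg
  PbO: 63.36 kg
  Colemanite: 60.16 kg
  Soda ash: 108.6 kg
Total batch = 571.6 kg; LOI loss = 71.62 kg

Working values appear with 4-significant-digit rounding in the printout; every computation runs at full precision in every operation. Each reported value is rounded just once; all derived quantities are carried from the batch weights on 500.0 kg of glass at full float precision (ignition loss, the six compositions, glass mass, the yield, totals) precisely as stated by question or answer.
Target oxide masses per 500.0 kg fused product:
  PbO: 12.66% × 500.0 = 63.30 kg
  B2O3: 33.07% × 500.0 = 165.4 kg
  Na2O: 25.45% × 500.0 = 127.2 kg
  K2O: 2.579% × 500.0 = 12.90 kg
  CaO: 3.220% × 500.0 = 16.10 kg
  TiO2: 23.03% × 500.0 = 115.2 kg
Verifying the oxide balance from the weights as reported, at the basis given (summed amounts equal target values modulo rounding of the values):
  PbO: 63.36·0.9990 = 63.30 kg (target 63.30 kg)
  B2O3: 204.2·0.6910 + 60.16·0.4028 = 165.3 kg (target 165.4 kg)
  Na2O: 204.2·0.3090 + 108.6·0.5907 = 127.2 kg (target 127.2 kg)
  K2O: 19.00·0.6787 = 12.90 kg (target 12.90 kg)
  CaO: 60.16·0.2676 = 16.10 kg (target 16.10 kg)
  TiO2: 116.3·0.9899 = 115.1 kg (target 115.2 kg)
Glass-mass closure: batch total minus LOI = 500.0 kg (summing oxide targets gives 500.0 kg; versus the stated basis of 500.0 kg — deltas are rounding alone).
Total batch = Σ batch = 571.6 kg; the LOI term Σ batch·LOI equals 71.62 kg; as yield: glass ÷ batch → 87.47%.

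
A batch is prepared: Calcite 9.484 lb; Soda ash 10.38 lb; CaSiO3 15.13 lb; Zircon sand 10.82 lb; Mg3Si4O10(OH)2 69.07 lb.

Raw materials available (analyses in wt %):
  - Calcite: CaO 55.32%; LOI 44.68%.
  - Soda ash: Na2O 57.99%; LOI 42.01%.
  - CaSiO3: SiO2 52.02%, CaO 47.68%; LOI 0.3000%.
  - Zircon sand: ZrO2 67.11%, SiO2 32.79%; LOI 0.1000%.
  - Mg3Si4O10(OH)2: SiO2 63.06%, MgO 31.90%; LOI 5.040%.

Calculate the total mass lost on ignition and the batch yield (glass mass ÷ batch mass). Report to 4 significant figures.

All internal work runs at exact precision all the way through — intermediates are displayed rounded off to 4 significant digits when written out — every reported result includes exactly one rounding; the derived quantities (net glass mass, five oxide percentages, totals, ignition loss, the yield) are re-derived at exact precision starting from the weights at 102.7 lb of glass exactly as printed in question or answer.
Loss on ignition, line by line:
  Calcite: 9.484 × 0.4468 = 4.237 lb
  Soda ash: 10.38 × 0.4201 = 4.361 lb
  CaSiO3: 15.13 × 0.003000 = 0.04539 lb
  Zircon sand: 10.82 × 0.001000 = 0.01082 lb
  Mg3Si4O10(OH)2: 69.07 × 0.05040 = 3.481 lb
Total LOI = 12.14 lb
Glass = batch − LOI = 114.9 − 12.14 = 102.7 lb

LOI loss = 12.14 lb; glass = 102.7 lb; yield = 89.44%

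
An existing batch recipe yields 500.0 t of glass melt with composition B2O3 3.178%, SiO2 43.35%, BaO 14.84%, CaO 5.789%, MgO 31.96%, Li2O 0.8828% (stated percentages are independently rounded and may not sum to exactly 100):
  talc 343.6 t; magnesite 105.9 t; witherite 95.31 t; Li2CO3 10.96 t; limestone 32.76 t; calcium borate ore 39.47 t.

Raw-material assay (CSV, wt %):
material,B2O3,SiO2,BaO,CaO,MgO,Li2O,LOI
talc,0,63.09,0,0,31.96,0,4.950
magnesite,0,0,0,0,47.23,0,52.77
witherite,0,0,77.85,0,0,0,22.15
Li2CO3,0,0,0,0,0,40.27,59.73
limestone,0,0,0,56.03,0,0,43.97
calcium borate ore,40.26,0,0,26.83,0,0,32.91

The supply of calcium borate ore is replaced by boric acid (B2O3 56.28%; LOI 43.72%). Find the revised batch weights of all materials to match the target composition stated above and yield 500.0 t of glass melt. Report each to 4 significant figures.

Revised batch per 500.0 t glass melt:
  talc: 343.6 t
  magnesite: 105.9 t
  witherite: 95.31 t
  Li2CO3: 10.96 t
  limestone: 51.66 t
  boric acid: 28.23 t
Total batch = 635.7 t; LOI loss = 135.6 t

Every computation carries full float precision at every stage. The intermediate values appear with 4-significant-digit rounding as written. A single rounding finalizes every reported figure. All derived quantities are recomputed from the weighed amounts for 500.0 t of glass in exact precision (the six compositions, net glass mass, the yield, ignition loss, the totals), as written in the question or the answer.
Oxide-by-oxide targets in 500.0 t glass melt:
  B2O3: 3.178% × 500.0 = 15.89 t
  SiO2: 43.35% × 500.0 = 216.8 t
  BaO: 14.84% × 500.0 = 74.20 t
  CaO: 5.789% × 500.0 = 28.94 t
  MgO: 31.96% × 500.0 = 159.8 t
  Li2O: 0.8828% × 500.0 = 4.414 t
Mass-balance tally per oxide applying the batch weights above, relative to the basis at hand (sums match the target masses net of answer rounding effects):
  B2O3: 28.23·0.5628 = 15.89 t (target 15.89 t)
  SiO2: 343.6·0.6309 = 216.8 t (target 216.8 t)
  BaO: 95.31·0.7785 = 74.20 t (target 74.20 t)
  CaO: 51.66·0.5603 = 28.95 t (target 28.94 t)
  MgO: 343.6·0.3196 + 105.9·0.4723 = 159.8 t (target 159.8 t)
  Li2O: 10.96·0.4027 = 4.414 t (target 4.414 t)
Glass-mass sanity pass: net batch after ignition = 500.1 t (the targets, summed, come to 500.0 t; against the stated basis, 500.0 t — rounding explains the deltas).
Adding the batch up: Σ batch = 635.7 t; LOI removed, Σ of batch·LOI: 135.6 t; yield, glass over the total, = 78.67%.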